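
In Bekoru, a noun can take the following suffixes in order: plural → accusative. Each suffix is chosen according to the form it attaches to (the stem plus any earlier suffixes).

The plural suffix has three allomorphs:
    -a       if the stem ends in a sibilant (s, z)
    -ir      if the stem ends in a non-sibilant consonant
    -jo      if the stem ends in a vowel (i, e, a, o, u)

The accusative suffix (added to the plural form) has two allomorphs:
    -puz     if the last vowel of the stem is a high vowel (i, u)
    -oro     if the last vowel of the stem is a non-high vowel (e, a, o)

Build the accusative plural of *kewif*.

*kewif* — final sound /f/ (a non-sibilant consonant) → -ir → *kewifir*.
The plural form *kewifir*: last vowel = /i/, a high vowel → -puz → *kewifirpuz*.

kewifirpuz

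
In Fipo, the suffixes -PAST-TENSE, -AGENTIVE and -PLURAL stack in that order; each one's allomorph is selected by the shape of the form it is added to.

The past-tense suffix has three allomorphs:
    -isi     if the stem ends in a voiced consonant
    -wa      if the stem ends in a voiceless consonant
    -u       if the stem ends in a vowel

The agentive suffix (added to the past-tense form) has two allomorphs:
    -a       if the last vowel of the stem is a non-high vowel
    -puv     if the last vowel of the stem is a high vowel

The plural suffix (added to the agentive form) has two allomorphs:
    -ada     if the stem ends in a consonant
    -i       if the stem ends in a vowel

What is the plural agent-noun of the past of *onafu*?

The final sound of *onafu* is /u/, which is a vowel, so the past-tense suffix is -u, giving *onafuu*.
Since the last vowel of the past-tense form *onafuu* is /u/ (a high vowel), it takes -puv, giving *onafuupuv*.
Since the final sound of the agentive form *onafuupuv* is /v/ (a consonant), it takes -ada, giving *onafuupuvada*.

onafuupuvada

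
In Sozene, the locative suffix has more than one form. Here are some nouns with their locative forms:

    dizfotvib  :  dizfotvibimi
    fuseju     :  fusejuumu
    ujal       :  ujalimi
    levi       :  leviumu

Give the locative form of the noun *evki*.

The alternation tracks the final sound of the stem — -imi when the stem ends in a consonant (*dizfotvib*, *ujal*); -umu when the stem ends in a vowel (*fuseju*, *levi*).
The final sound of *evki* is /i/, which is a vowel, so the suffix is -umu, giving *evkiumu*.

evkiumu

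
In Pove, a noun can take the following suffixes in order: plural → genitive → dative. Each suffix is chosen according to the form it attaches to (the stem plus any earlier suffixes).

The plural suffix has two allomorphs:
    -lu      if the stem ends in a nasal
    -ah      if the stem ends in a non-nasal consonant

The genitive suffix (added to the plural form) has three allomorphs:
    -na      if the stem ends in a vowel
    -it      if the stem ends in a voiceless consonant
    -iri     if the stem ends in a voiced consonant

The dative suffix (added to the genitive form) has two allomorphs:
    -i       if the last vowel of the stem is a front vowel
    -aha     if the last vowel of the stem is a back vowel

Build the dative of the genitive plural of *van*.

The final consonant of *van* is /n/, which is a nasal, so the plural suffix is -lu, giving *vanlu*.
Since the final sound of the plural form *vanlu* is /u/ (a vowel), it takes -na, giving *vanluna*.
The genitive form *vanluna*: last vowel = /a/, a back vowel → -aha → *vanlunaaha*.

vanlunaaha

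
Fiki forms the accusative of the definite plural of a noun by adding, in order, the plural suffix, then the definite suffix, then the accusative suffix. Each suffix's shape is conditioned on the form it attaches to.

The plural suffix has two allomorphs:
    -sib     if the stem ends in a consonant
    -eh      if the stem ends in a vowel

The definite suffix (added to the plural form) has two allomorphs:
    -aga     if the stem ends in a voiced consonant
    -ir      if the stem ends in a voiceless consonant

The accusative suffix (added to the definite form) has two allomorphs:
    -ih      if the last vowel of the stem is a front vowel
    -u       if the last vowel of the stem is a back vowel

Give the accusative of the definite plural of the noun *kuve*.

*kuve*: final sound = /e/, a vowel → -eh → *kuveeh*.
The final consonant of the plural form *kuveeh* is /h/, which is voiceless, so the definite suffix is -ir, giving *kuveehir*.
The definite form *kuveehir*: last vowel = /i/, a front vowel → -ih → *kuveehirih*.

kuveehirih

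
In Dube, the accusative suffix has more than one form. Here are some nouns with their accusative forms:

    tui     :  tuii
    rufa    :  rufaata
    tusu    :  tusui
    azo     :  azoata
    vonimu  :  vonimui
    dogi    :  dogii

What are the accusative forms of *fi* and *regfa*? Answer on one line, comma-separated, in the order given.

The suffix is conditioned by the last vowel: -i when the last vowel of the stem is a high vowel (*tui*, *tusu*, *vonimu*, *dogi*); -ata when the last vowel of the stem is a non-high vowel (*rufa*, *azo*).
*fi*: last vowel = /i/, a high vowel → -i → *fii*.
*regfa*: last vowel = /a/, a non-high vowel → -ata → *regfaata*.

fii, regfaata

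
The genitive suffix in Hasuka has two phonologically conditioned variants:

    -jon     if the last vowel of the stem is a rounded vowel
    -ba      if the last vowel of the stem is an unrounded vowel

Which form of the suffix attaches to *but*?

-jon

*but*: last vowel = /u/, a rounded vowel → -jon.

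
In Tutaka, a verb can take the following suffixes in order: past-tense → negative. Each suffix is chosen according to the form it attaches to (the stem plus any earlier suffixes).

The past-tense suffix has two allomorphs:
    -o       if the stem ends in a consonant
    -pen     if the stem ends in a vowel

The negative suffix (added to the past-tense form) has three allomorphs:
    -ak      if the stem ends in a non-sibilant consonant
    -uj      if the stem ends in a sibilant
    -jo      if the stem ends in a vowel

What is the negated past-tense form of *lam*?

Since the final sound of *lam* is /m/ (a consonant), it takes -o, giving *lamo*.
The past-tense form *lamo*: final sound = /o/, a vowel → -jo → *lamojo*.

lamojo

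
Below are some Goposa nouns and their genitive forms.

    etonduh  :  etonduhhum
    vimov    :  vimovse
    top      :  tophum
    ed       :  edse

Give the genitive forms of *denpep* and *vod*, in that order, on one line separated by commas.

The alternation tracks the final consonant of the stem — -hum when the stem ends in a voiceless consonant (*etonduh*, *top*); -se when the stem ends in a voiced consonant (*vimov*, *ed*).
The final consonant of *denpep* is /p/, which is voiceless, so the suffix is -hum, giving *denpephum*.
The final consonant of *vod* is /d/, which is voiced, so the suffix is -se, giving *vodse*.

denpephum, vodse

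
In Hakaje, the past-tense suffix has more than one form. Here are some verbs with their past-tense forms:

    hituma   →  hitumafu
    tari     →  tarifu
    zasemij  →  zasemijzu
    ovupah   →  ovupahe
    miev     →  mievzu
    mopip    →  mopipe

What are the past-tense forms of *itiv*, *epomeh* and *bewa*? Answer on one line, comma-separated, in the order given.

itivzu, epomehe, bewafu

The suffix is conditioned by the final sound: -e when the stem ends in a voiceless consonant (*ovupah*, *mopip*); -zu when the stem ends in a voiced consonant (*zasemij*, *miev*); -fu when the stem ends in a vowel (*hituma*, *tari*).
Since the final sound of *itiv* is /v/ (a voiced consonant), it takes -zu, giving *itivzu*.
The final sound of *epomeh* is /h/, which is a voiceless consonant, so the suffix is -e, giving *epomehe*.
*bewa* — final sound /a/ (a vowel) → -fu → *bewafu*.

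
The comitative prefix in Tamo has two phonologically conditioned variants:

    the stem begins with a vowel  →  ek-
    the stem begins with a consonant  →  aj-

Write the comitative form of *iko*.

The first sound of *iko* is /i/, which is a vowel, so the prefix is ek-, giving *ekiko*.

ekiko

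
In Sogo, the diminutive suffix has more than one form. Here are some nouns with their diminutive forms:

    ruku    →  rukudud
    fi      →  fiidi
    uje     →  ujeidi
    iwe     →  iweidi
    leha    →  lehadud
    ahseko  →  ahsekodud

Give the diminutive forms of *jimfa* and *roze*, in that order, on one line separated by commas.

jimfadud, rozeidi

Looking at the last vowel of each stem: -idi when the last vowel of the stem is a front vowel (*fi*, *uje*, *iwe*); -dud when the last vowel of the stem is a back vowel (*ruku*, *leha*, *ahseko*).
*jimfa* — last vowel /a/ (a back vowel) → -dud → *jimfadud*.
*roze*: last vowel = /e/, a front vowel → -idi → *rozeidi*.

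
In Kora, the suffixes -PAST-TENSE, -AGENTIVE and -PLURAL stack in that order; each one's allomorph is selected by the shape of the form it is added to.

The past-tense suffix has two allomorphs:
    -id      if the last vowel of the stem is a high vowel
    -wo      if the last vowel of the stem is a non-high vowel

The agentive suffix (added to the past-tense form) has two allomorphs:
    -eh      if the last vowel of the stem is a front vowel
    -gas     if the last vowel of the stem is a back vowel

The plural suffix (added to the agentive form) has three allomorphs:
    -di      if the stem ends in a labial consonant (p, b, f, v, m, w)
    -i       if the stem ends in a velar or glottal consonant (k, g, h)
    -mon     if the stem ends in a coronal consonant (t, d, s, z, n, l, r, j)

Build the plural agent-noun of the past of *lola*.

lolawogasmon

The last vowel of *lola* is /a/, which is a non-high vowel, so the past-tense suffix is -wo, giving *lolawo*.
The past-tense form *lolawo*: last vowel = /o/, a back vowel → -gas → *lolawogas*.
The agentive form *lolawogas*: final consonant = /s/, coronal → -mon → *lolawogasmon*.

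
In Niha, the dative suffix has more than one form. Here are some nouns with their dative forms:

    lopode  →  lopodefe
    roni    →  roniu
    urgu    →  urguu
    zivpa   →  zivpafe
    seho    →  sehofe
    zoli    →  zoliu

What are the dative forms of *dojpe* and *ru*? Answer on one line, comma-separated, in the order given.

The suffix is conditioned by the last vowel: -u when the last vowel of the stem is a high vowel (*roni*, *urgu*, *zoli*); -fe when the last vowel of the stem is a non-high vowel (*lopode*, *zivpa*, *seho*).
*dojpe*: last vowel = /e/, a non-high vowel → -fe → *dojpefe*.
The last vowel of *ru* is /u/, which is a high vowel, so the suffix is -u, giving *ruu*.

dojpefe, ruu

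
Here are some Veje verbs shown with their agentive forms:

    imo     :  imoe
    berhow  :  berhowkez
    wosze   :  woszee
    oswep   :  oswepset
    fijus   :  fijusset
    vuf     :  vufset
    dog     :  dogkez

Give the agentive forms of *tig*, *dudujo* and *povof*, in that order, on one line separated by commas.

tigkez, dudujoe, povofset

Looking at the final sound of each stem: -set when the stem ends in a voiceless consonant (*oswep*, *fijus*, *vuf*); -kez when the stem ends in a voiced consonant (*berhow*, *dog*); -e when the stem ends in a vowel (*imo*, *wosze*).
*tig*: final sound = /g/, a voiced consonant → -kez → *tigkez*.
*dudujo*: final sound = /o/, a vowel → -e → *dudujoe*.
*povof* — final sound /f/ (a voiceless consonant) → -set → *povofset*.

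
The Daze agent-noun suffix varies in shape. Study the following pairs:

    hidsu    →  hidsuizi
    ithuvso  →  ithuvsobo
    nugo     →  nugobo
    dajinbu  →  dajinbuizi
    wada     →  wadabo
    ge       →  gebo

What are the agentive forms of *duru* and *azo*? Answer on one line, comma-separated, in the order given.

The alternation tracks the last vowel of the stem — -izi when the last vowel of the stem is a high vowel (*hidsu*, *dajinbu*); -bo when the last vowel of the stem is a non-high vowel (*ithuvso*, *nugo*, *wada*, *ge*).
*duru* — last vowel /u/ (a high vowel) → -izi → *duruizi*.
*azo*: last vowel = /o/, a non-high vowel → -bo → *azobo*.

duruizi, azobo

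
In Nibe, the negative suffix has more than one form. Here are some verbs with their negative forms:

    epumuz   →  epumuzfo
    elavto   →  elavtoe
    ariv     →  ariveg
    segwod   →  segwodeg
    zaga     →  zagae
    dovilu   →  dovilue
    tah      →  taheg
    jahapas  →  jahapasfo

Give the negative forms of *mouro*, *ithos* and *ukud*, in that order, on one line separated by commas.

The suffix is conditioned by the final sound: -fo when the stem ends in a sibilant (*epumuz*, *jahapas*); -eg when the stem ends in a non-sibilant consonant (*ariv*, *segwod*, *tah*); -e when the stem ends in a vowel (*elavto*, *zaga*, *dovilu*).
*mouro* — final sound /o/ (a vowel) → -e → *mouroe*.
The final sound of *ithos* is /s/, which is a sibilant, so the suffix is -fo, giving *ithosfo*.
The final sound of *ukud* is /d/, which is a non-sibilant consonant, so the suffix is -eg, giving *ukudeg*.

mouroe, ithosfo, ukudeg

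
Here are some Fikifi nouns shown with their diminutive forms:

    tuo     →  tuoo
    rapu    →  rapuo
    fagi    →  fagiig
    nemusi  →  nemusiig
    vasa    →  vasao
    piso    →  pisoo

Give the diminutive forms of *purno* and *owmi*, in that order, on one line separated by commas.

Looking at the last vowel of each stem: -ig when the last vowel of the stem is a front vowel (*fagi*, *nemusi*); -o when the last vowel of the stem is a back vowel (*tuo*, *rapu*, *vasa*, *piso*).
*purno* — last vowel /o/ (a back vowel) → -o → *purnoo*.
*owmi* — last vowel /i/ (a front vowel) → -ig → *owmiig*.

purnoo, owmiig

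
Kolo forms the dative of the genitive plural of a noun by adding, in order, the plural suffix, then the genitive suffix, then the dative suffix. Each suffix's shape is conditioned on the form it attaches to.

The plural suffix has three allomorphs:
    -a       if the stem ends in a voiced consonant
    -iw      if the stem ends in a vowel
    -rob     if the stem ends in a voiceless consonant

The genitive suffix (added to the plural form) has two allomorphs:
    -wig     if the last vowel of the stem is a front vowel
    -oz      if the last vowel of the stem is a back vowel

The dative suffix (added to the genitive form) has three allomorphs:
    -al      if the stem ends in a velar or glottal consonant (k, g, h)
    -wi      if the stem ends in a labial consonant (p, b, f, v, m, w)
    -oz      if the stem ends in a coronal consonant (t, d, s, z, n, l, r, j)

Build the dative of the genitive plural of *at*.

Since the final sound of *at* is /t/ (a voiceless consonant), it takes -rob, giving *atrob*.
The plural form *atrob* — last vowel /o/ (a back vowel) → -oz → *atroboz*.
The final consonant of the genitive form *atroboz* is /z/, which is coronal, so the dative suffix is -oz, giving *atrobozoz*.

atrobozoz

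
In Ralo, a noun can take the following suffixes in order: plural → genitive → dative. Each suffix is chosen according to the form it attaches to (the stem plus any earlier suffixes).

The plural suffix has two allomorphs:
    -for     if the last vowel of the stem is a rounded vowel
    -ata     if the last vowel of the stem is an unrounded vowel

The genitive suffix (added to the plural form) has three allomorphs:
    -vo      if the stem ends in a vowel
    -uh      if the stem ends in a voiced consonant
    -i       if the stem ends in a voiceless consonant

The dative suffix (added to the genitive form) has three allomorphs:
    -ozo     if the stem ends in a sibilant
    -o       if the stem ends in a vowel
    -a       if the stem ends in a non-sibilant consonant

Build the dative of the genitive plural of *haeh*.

The last vowel of *haeh* is /e/, which is an unrounded vowel, so the plural suffix is -ata, giving *haehata*.
The plural form *haehata* — final sound /a/ (a vowel) → -vo → *haehatavo*.
Since the final sound of the genitive form *haehatavo* is /o/ (a vowel), it takes -o, giving *haehatavoo*.

haehatavoo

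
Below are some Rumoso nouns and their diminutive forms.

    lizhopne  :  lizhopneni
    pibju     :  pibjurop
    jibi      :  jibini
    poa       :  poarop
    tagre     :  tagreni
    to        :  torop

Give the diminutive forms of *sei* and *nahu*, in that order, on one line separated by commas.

Looking at the last vowel of each stem: -ni when the last vowel of the stem is a front vowel (*lizhopne*, *jibi*, *tagre*); -rop when the last vowel of the stem is a back vowel (*pibju*, *poa*, *to*).
*sei*: last vowel = /i/, a front vowel → -ni → *seini*.
Since the last vowel of *nahu* is /u/ (a back vowel), it takes -rop, giving *nahurop*.

seini, nahurop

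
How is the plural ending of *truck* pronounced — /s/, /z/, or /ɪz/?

The stem *truck* ends in a voiceless non-sibilant consonant.
The plural suffix surfaces as /ɪz/ after sibilants, /s/ after other voiceless consonants, and /z/ after other voiced sounds.
So the plural -s on *truck* is pronounced /s/.

/s/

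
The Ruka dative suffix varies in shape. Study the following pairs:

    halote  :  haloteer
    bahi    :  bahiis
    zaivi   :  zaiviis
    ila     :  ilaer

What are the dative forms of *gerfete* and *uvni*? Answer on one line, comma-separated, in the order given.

gerfeteer, uvniis

The pattern is height harmony: -is when the last vowel of the stem is a high vowel (*bahi*, *zaivi*); -er when the last vowel of the stem is a non-high vowel (*halote*, *ila*).
*gerfete*: last vowel = /e/, a non-high vowel → -er → *gerfeteer*.
*uvni*: last vowel = /i/, a high vowel → -is → *uvniis*.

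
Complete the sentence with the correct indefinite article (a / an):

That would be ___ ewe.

The indefinite article is chosen by the initial *sound* of the following word, not its spelling.
*ewe* begins with the sound /juː/ (pronounced /juː/) — a consonant sound.
So the article is *a*: That would be a ewe.

a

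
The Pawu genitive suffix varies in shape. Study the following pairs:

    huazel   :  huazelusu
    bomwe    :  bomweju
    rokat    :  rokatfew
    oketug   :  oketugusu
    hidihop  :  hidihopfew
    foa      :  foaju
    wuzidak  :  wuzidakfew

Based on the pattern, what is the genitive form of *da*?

daju

The suffix is conditioned by the final sound: -few when the stem ends in a voiceless consonant (*rokat*, *hidihop*, *wuzidak*); -usu when the stem ends in a voiced consonant (*huazel*, *oketug*); -ju when the stem ends in a vowel (*bomwe*, *foa*).
*da* — final sound /a/ (a vowel) → -ju → *daju*.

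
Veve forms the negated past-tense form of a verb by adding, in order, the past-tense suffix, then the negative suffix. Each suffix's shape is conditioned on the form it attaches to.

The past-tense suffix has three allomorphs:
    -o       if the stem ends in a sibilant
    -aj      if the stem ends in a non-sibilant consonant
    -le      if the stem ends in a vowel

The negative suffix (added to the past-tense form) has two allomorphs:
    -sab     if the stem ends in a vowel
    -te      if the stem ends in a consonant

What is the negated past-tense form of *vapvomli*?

vapvomlilesab

Since the final sound of *vapvomli* is /i/ (a vowel), it takes -le, giving *vapvomlile*.
The final sound of the past-tense form *vapvomlile* is /e/, which is a vowel, so the negative suffix is -sab, giving *vapvomlilesab*.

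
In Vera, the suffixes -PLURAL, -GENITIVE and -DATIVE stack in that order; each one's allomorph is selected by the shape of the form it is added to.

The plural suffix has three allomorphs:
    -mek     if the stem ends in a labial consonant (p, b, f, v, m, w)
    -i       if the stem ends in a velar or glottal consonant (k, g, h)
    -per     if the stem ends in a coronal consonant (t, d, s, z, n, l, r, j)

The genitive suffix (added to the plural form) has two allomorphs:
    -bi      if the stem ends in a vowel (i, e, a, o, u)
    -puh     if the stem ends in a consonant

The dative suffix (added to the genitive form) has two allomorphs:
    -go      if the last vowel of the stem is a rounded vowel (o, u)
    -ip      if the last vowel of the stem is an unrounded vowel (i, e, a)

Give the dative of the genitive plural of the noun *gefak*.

gefakibiip

Since the final consonant of *gefak* is /k/ (velar/glottal), it takes -i, giving *gefaki*.
The plural form *gefaki*: final sound = /i/, a vowel → -bi → *gefakibi*.
The genitive form *gefakibi* — last vowel /i/ (an unrounded vowel) → -ip → *gefakibiip*.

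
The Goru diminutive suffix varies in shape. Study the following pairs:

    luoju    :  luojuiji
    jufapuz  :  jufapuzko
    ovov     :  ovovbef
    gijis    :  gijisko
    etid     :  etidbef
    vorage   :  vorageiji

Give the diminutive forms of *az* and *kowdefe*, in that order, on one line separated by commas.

The suffix is conditioned by the final sound: -ko when the stem ends in a sibilant (*jufapuz*, *gijis*); -bef when the stem ends in a non-sibilant consonant (*ovov*, *etid*); -iji when the stem ends in a vowel (*luoju*, *vorage*).
Since the final sound of *az* is /z/ (a sibilant), it takes -ko, giving *azko*.
The final sound of *kowdefe* is /e/, which is a vowel, so the suffix is -iji, giving *kowdefeiji*.

azko, kowdefeiji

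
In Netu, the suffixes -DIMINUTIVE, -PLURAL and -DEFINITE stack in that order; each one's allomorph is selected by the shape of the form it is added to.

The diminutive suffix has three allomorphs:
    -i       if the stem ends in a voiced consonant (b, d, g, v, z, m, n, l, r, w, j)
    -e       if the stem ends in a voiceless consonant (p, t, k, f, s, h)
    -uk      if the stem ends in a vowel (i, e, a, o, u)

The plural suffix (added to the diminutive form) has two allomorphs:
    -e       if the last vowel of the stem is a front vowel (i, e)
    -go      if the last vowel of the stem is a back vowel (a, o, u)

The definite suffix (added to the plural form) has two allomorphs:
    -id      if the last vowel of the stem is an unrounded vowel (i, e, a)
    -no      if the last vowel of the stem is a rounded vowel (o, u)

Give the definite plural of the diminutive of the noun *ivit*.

iviteeid

*ivit* — final sound /t/ (a voiceless consonant) → -e → *ivite*.
Since the last vowel of the diminutive form *ivite* is /e/ (a front vowel), it takes -e, giving *ivitee*.
The last vowel of the plural form *ivitee* is /e/, which is an unrounded vowel, so the definite suffix is -id, giving *iviteeid*.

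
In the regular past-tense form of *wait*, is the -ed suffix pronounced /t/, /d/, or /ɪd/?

The stem *wait* ends in /t/ or /d/.
The -ed suffix is realized as /ɪd/ after /t, d/; as /t/ after other voiceless consonants; and as /d/ after other voiced sounds.
So -ed on *wait* is pronounced /ɪd/.

/ɪd/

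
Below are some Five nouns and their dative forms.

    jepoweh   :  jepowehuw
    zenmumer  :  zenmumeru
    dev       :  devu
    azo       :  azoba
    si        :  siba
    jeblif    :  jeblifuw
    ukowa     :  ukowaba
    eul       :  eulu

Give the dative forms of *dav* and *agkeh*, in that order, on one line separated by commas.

davu, agkehuw

Looking at the final sound of each stem: -uw when the stem ends in a voiceless consonant (*jepoweh*, *jeblif*); -u when the stem ends in a voiced consonant (*zenmumer*, *dev*, *eul*); -ba when the stem ends in a vowel (*azo*, *si*, *ukowa*).
*dav*: final sound = /v/, a voiced consonant → -u → *davu*.
*agkeh* — final sound /h/ (a voiceless consonant) → -uw → *agkehuw*.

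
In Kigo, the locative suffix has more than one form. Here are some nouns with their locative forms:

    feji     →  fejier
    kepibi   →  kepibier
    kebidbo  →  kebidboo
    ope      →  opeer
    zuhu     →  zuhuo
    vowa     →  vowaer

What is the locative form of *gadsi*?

The alternation tracks the last vowel of the stem — -o when the last vowel of the stem is a rounded vowel (*kebidbo*, *zuhu*); -er when the last vowel of the stem is an unrounded vowel (*feji*, *kepibi*, *ope*, *vowa*).
Since the last vowel of *gadsi* is /i/ (an unrounded vowel), it takes -er, giving *gadsier*.

gadsier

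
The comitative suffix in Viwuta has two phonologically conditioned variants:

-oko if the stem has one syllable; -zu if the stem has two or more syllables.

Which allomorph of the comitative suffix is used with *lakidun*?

*lakidun* has 3 syllables, so the suffix is -zu.

-zu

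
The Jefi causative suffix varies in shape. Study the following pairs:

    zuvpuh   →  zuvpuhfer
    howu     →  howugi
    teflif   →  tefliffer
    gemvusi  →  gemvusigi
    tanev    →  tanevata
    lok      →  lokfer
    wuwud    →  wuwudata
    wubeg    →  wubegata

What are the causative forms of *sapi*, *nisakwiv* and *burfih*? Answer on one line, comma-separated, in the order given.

Looking at the final sound of each stem: -fer when the stem ends in a voiceless consonant (*zuvpuh*, *teflif*, *lok*); -ata when the stem ends in a voiced consonant (*tanev*, *wuwud*, *wubeg*); -gi when the stem ends in a vowel (*howu*, *gemvusi*).
*sapi* — final sound /i/ (a vowel) → -gi → *sapigi*.
*nisakwiv* — final sound /v/ (a voiced consonant) → -ata → *nisakwivata*.
The final sound of *burfih* is /h/, which is a voiceless consonant, so the suffix is -fer, giving *burfihfer*.

sapigi, nisakwivata, burfihfer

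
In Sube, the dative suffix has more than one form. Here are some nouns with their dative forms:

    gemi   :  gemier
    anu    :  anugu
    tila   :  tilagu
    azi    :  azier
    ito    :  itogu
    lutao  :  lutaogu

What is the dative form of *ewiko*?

The suffix is conditioned by the last vowel: -er when the last vowel of the stem is a front vowel (*gemi*, *azi*); -gu when the last vowel of the stem is a back vowel (*anu*, *tila*, *ito*, *lutao*).
Since the last vowel of *ewiko* is /o/ (a back vowel), it takes -gu, giving *ewikogu*.

ewikogu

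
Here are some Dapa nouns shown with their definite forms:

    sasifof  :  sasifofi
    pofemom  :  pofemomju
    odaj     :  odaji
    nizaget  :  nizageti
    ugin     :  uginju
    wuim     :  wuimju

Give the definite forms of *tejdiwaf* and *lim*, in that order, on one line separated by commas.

tejdiwafi, limju

Looking at the final consonant of each stem: -ju when the stem ends in a nasal (*pofemom*, *ugin*, *wuim*); -i when the stem ends in a non-nasal consonant (*sasifof*, *odaj*, *nizaget*).
Since the final consonant of *tejdiwaf* is /f/ (non-nasal), it takes -i, giving *tejdiwafi*.
*lim* — final consonant /m/ (a nasal) → -ju → *limju*.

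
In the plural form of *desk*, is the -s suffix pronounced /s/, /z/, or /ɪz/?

/s/

The stem *desk* ends in a voiceless non-sibilant consonant.
The plural suffix surfaces as /ɪz/ after sibilants, /s/ after other voiceless consonants, and /z/ after other voiced sounds.
So the plural -s on *desk* is pronounced /s/.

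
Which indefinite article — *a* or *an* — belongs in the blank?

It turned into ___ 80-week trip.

an

The indefinite article is chosen by the initial *sound* of the following word, not its spelling.
The number *80* is spoken "eighty", beginning with /ˈeɪti/ — a vowel sound.
So the article is *an*: It turned into an 80-week trip.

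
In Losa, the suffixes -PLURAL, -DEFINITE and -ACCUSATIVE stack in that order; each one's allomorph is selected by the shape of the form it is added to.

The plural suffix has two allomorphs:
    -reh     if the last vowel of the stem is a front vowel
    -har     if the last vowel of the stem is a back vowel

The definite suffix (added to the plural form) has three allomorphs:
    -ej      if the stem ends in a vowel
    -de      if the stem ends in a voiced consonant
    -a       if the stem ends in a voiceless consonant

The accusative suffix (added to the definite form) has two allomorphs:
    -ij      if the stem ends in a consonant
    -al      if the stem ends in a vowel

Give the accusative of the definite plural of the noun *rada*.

radahardeal

Since the last vowel of *rada* is /a/ (a back vowel), it takes -har, giving *radahar*.
Since the final sound of the plural form *radahar* is /r/ (a voiced consonant), it takes -de, giving *radaharde*.
Since the final sound of the definite form *radaharde* is /e/ (a vowel), it takes -al, giving *radahardeal*.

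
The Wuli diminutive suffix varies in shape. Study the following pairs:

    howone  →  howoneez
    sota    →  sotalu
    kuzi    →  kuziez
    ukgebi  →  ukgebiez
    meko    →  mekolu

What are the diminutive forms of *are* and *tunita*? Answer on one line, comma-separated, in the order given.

The alternation tracks the last vowel of the stem — -ez when the last vowel of the stem is a front vowel (*howone*, *kuzi*, *ukgebi*); -lu when the last vowel of the stem is a back vowel (*sota*, *meko*).
*are* — last vowel /e/ (a front vowel) → -ez → *areez*.
Since the last vowel of *tunita* is /a/ (a back vowel), it takes -lu, giving *tunitalu*.

areez, tunitalu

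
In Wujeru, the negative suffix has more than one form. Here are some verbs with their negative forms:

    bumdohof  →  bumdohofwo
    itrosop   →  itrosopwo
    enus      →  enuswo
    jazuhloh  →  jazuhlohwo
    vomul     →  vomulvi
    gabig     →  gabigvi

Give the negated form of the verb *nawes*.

The suffix is conditioned by the final consonant: -wo when the stem ends in a voiceless consonant (*bumdohof*, *itrosop*, *enus*, *jazuhloh*); -vi when the stem ends in a voiced consonant (*vomul*, *gabig*).
The final consonant of *nawes* is /s/, which is voiceless, so the suffix is -wo, giving *naweswo*.

naweswo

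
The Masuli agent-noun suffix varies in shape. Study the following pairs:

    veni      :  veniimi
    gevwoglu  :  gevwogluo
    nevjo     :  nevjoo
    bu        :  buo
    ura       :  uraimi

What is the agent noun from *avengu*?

Looking at the last vowel of each stem: -o when the last vowel of the stem is a rounded vowel (*gevwoglu*, *nevjo*, *bu*); -imi when the last vowel of the stem is an unrounded vowel (*veni*, *ura*).
*avengu* — last vowel /u/ (a rounded vowel) → -o → *avenguo*.

avenguo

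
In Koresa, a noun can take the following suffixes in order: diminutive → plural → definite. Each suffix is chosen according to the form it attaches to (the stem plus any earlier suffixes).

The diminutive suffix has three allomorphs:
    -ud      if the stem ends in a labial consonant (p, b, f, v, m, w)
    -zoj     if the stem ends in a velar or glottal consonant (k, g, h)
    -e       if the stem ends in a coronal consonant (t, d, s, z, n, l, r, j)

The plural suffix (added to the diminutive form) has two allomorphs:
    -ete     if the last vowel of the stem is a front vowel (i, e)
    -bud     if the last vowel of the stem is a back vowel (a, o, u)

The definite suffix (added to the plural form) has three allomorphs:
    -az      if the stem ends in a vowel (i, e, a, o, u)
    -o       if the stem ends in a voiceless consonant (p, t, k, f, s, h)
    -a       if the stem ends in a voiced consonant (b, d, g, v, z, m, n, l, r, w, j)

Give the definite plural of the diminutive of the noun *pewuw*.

pewuwudbuda

Since the final consonant of *pewuw* is /w/ (labial), it takes -ud, giving *pewuwud*.
The last vowel of the diminutive form *pewuwud* is /u/, which is a back vowel, so the plural suffix is -bud, giving *pewuwudbud*.
Since the final sound of the plural form *pewuwudbud* is /d/ (a voiced consonant), it takes -a, giving *pewuwudbuda*.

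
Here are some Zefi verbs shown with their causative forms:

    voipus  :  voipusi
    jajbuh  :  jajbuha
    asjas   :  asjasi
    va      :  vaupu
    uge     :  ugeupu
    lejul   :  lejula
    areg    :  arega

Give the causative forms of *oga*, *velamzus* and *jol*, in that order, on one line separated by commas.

ogaupu, velamzusi, jola

The pattern is sibilance of the final sound: -i when the stem ends in a sibilant (*voipus*, *asjas*); -a when the stem ends in a non-sibilant consonant (*jajbuh*, *lejul*, *areg*); -upu when the stem ends in a vowel (*va*, *uge*).
The final sound of *oga* is /a/, which is a vowel, so the suffix is -upu, giving *ogaupu*.
*velamzus* — final sound /s/ (a sibilant) → -i → *velamzusi*.
*jol*: final sound = /l/, a non-sibilant consonant → -a → *jola*.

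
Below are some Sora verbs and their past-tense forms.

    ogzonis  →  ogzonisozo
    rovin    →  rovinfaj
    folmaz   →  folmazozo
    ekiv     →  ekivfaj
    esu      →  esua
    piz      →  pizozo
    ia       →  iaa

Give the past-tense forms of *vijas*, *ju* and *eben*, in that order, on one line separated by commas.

vijasozo, jua, ebenfaj

The suffix is conditioned by the final sound: -ozo when the stem ends in a sibilant (*ogzonis*, *folmaz*, *piz*); -faj when the stem ends in a non-sibilant consonant (*rovin*, *ekiv*); -a when the stem ends in a vowel (*esu*, *ia*).
The final sound of *vijas* is /s/, which is a sibilant, so the suffix is -ozo, giving *vijasozo*.
Since the final sound of *ju* is /u/ (a vowel), it takes -a, giving *jua*.
*eben* — final sound /n/ (a non-sibilant consonant) → -faj → *ebenfaj*.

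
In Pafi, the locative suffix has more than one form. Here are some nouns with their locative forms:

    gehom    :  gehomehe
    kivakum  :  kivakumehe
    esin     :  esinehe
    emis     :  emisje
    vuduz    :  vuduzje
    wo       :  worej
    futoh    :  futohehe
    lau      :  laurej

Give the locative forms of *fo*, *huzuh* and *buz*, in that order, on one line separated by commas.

The alternation tracks the final sound of the stem — -je when the stem ends in a sibilant (*emis*, *vuduz*); -ehe when the stem ends in a non-sibilant consonant (*gehom*, *kivakum*, *esin*, *futoh*); -rej when the stem ends in a vowel (*wo*, *lau*).
*fo*: final sound = /o/, a vowel → -rej → *forej*.
*huzuh* — final sound /h/ (a non-sibilant consonant) → -ehe → *huzuhehe*.
*buz* — final sound /z/ (a sibilant) → -je → *buzje*.

forej, huzuhehe, buzje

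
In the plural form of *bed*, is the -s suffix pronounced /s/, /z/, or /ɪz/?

/z/

The stem *bed* ends in a voiced non-sibilant sound.
The plural suffix surfaces as /ɪz/ after sibilants, /s/ after other voiceless consonants, and /z/ after other voiced sounds.
So the plural -s on *bed* is pronounced /z/.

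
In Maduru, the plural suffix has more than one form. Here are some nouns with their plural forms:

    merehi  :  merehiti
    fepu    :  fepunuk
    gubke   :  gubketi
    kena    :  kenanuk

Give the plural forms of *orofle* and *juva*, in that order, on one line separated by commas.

The alternation tracks the last vowel of the stem — -ti when the last vowel of the stem is a front vowel (*merehi*, *gubke*); -nuk when the last vowel of the stem is a back vowel (*fepu*, *kena*).
Since the last vowel of *orofle* is /e/ (a front vowel), it takes -ti, giving *orofleti*.
Since the last vowel of *juva* is /a/ (a back vowel), it takes -nuk, giving *juvanuk*.

orofleti, juvanuk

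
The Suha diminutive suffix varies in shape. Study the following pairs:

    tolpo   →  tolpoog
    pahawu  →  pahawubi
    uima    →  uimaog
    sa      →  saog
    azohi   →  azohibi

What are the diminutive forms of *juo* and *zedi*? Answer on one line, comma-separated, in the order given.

The alternation tracks the last vowel of the stem — -bi when the last vowel of the stem is a high vowel (*pahawu*, *azohi*); -og when the last vowel of the stem is a non-high vowel (*tolpo*, *uima*, *sa*).
The last vowel of *juo* is /o/, which is a non-high vowel, so the suffix is -og, giving *juoog*.
*zedi*: last vowel = /i/, a high vowel → -bi → *zedibi*.

juoog, zedibi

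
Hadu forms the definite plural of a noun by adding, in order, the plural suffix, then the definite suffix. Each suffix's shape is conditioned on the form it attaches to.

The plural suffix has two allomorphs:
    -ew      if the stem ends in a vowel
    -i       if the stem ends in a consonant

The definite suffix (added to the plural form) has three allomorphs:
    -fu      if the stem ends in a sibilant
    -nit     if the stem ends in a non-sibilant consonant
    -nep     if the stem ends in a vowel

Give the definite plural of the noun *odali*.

odaliewnit

*odali*: final sound = /i/, a vowel → -ew → *odaliew*.
The plural form *odaliew* — final sound /w/ (a non-sibilant consonant) → -nit → *odaliewnit*.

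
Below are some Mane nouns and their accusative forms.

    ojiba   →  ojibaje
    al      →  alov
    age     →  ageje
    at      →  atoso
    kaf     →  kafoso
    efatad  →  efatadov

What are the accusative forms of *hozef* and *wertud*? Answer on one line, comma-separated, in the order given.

hozefoso, wertudov

The pattern is voicing of the final sound: -oso when the stem ends in a voiceless consonant (*at*, *kaf*); -ov when the stem ends in a voiced consonant (*al*, *efatad*); -je when the stem ends in a vowel (*ojiba*, *age*).
Since the final sound of *hozef* is /f/ (a voiceless consonant), it takes -oso, giving *hozefoso*.
The final sound of *wertud* is /d/, which is a voiced consonant, so the suffix is -ov, giving *wertudov*.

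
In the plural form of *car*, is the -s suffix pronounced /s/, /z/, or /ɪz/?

/z/

The stem *car* ends in a voiced non-sibilant sound.
The plural suffix surfaces as /ɪz/ after sibilants, /s/ after other voiceless consonants, and /z/ after other voiced sounds.
So the plural -s on *car* is pronounced /z/.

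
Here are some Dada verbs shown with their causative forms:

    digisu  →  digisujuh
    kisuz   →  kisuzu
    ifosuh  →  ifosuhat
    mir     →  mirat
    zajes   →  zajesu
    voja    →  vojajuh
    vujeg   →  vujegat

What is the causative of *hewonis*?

hewonisu

The alternation tracks the final sound of the stem — -u when the stem ends in a sibilant (*kisuz*, *zajes*); -at when the stem ends in a non-sibilant consonant (*ifosuh*, *mir*, *vujeg*); -juh when the stem ends in a vowel (*digisu*, *voja*).
Since the final sound of *hewonis* is /s/ (a sibilant), it takes -u, giving *hewonisu*.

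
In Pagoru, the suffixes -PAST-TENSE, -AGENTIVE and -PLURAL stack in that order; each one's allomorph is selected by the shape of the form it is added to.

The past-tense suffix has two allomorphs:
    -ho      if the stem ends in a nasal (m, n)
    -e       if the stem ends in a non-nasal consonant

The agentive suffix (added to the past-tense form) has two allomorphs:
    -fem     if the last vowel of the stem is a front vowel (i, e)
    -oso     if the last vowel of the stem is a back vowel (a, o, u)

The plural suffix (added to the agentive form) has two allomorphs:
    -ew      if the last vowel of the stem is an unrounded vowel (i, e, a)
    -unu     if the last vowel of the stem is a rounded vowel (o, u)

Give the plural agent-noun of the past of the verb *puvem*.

*puvem*: final consonant = /m/, a nasal → -ho → *puvemho*.
The past-tense form *puvemho*: last vowel = /o/, a back vowel → -oso → *puvemhooso*.
The last vowel of the agentive form *puvemhooso* is /o/, which is a rounded vowel, so the plural suffix is -unu, giving *puvemhoosounu*.

puvemhoosounu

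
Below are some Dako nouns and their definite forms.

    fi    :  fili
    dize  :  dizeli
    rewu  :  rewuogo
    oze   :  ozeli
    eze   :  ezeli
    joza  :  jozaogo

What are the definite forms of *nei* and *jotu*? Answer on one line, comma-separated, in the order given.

The pattern is front/back vowel harmony: -li when the last vowel of the stem is a front vowel (*fi*, *dize*, *oze*, *eze*); -ogo when the last vowel of the stem is a back vowel (*rewu*, *joza*).
The last vowel of *nei* is /i/, which is a front vowel, so the suffix is -li, giving *neili*.
Since the last vowel of *jotu* is /u/ (a back vowel), it takes -ogo, giving *jotuogo*.

neili, jotuogo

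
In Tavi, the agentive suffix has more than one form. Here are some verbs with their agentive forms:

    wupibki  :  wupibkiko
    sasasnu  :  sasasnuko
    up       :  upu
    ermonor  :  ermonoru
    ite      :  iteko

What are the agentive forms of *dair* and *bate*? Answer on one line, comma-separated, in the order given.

dairu, bateko

The alternation tracks the final sound of the stem — -u when the stem ends in a consonant (*up*, *ermonor*); -ko when the stem ends in a vowel (*wupibki*, *sasasnu*, *ite*).
*dair* — final sound /r/ (a consonant) → -u → *dairu*.
*bate*: final sound = /e/, a vowel → -ko → *bateko*.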